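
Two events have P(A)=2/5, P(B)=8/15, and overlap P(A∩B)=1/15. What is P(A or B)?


P(A∪B) = P(A) + P(B) - P(A∩B)
= 2/5 + 8/15 - 1/15 = 13/15

13/15


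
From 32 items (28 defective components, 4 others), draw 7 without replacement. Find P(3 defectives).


P(X=3) = C(28,3)*C(4,4) / C(32,7)
= 3276*1 / 3365856
= 3276/3365856 = 7/7192

7/7192


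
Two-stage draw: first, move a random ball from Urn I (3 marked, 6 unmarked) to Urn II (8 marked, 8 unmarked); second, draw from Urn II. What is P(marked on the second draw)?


P(transfer marked) = 3/9 = 1/3; P(transfer unmarked) = 2/3
If marked transferred: Urn II has 9 marked of 17, so P(marked|marked moved) = 9/17
If unmarked transferred: Urn II has 8 marked of 17, so P(marked|unmarked moved) = 8/17
By total probability: P(marked) = 1/3*9/17 + 2/3*8/17 = 25/51

25/51


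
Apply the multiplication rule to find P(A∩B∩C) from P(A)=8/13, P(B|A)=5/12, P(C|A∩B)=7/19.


P(A∩B∩C) = P(A) * P(B|A) * P(C|A∩B)
= 8/13 * 5/12 * 7/19
= 10/39 * 7/19 = 70/741

70/741


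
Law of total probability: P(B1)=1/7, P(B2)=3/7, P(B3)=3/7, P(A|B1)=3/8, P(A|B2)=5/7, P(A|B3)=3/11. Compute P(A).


P(A) = P(A|B1)P(B1) + P(A|B2)P(B2) + P(A|B3)P(B3)
= 3/8*1/7 + 5/7*3/7 + 3/11*3/7
= 3/56 + 15/49 + 9/77 = 2055/4312

2055/4312


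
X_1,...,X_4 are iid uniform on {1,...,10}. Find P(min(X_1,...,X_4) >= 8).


P(min >= 8) = P(all X_i >= 8) = (P(X_1 >= 8))^4
= (3/10)^4 = 81/10000

81/10000


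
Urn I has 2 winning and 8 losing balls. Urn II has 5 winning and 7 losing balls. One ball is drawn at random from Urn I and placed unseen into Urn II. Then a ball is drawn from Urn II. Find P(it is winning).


P(transfer winning) = 2/10 = 1/5; P(transfer losing) = 4/5
If winning transferred: Urn II has 6 winning of 13, so P(winning|winning moved) = 6/13
If losing transferred: Urn II has 5 winning of 13, so P(winning|losing moved) = 5/13
By total probability: P(winning) = 1/5*6/13 + 4/5*5/13 = 2/5

2/5


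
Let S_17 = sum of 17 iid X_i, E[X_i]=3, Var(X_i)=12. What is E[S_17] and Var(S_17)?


E[S_n] = n*mu = 17*3 = 51
Var(S_n) = n*sigma^2 = 17*12 = 204

E[S_17]=51, Var(S_17)=204


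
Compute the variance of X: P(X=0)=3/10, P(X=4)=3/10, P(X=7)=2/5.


E[X] = 4, E[X^2] = 122/5
Var(X) = E[X^2] - (E[X])^2 = 122/5 - (4)^2 = 42/5

42/5


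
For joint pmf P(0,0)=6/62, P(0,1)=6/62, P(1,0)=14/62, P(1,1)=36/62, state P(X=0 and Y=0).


Read from table: P(X=0, Y=0) = 6/62 = 3/31

3/31


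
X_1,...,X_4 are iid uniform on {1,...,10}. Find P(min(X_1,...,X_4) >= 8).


P(min >= 8) = P(all X_i >= 8) = (P(X_1 >= 8))^4
= (3/10)^4 = 81/10000

81/10000


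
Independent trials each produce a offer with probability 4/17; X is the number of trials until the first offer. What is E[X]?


For geometric (trials until first success), E[X] = 1/p = 1/(4/17) = 17/4

17/4


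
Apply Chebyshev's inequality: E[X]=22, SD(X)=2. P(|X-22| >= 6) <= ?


k = 6/2 = 3
Chebyshev: P(|X-mu| >= k*sigma) <= 1/k^2 = 1/3^2 = 1/9

1/9


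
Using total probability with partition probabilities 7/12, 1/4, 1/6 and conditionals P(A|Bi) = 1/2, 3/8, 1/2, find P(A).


P(A) = P(A|B1)P(B1) + P(A|B2)P(B2) + P(A|B3)P(B3)
= 1/2*7/12 + 3/8*1/4 + 1/2*1/6
= 7/24 + 3/32 + 1/12 = 15/32

15/32


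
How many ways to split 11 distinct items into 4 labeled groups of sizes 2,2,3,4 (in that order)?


11! = 39916800
Denominator: 2!=2 * 2!=2 * 3!=6 * 4!=24
Coefficient = 39916800 / 576 = 69300

69300


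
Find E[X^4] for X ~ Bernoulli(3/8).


For Bernoulli: X in {0,1}
E[X^4] = 0^4*(1-3/8) + 1^4*3/8 = 3/8

3/8


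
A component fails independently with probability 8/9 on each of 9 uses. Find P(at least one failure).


P(at least one) = 1 - P(none)
P(none) = (1 - 8/9)^9 = (1/9)^9 = 1/387420489
P(at least one) = 1 - 1/387420489 = 387420488/387420489

387420488/387420489


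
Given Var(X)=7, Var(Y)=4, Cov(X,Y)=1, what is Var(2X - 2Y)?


Var(2X - 2Y) = 2^2*Var(X) + (-2)^2*Var(Y) + 2*2*(-2)*Cov(X,Y)
= 4*7 + 4*4 - 8*1
= 28 + 16 - 8 = 36

36


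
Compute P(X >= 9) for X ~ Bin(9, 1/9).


P(X>=9) = P(X=9)
= 1/387420489
= 1/387420489

1/387420489


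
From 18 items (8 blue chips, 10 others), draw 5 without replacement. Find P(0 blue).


P(X=0) = C(8,0)*C(10,5) / C(18,5)
= 1*252 / 8568
= 252/8568 = 1/34

1/34


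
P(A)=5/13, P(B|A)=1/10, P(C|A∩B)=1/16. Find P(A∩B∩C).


P(A∩B∩C) = P(A) * P(B|A) * P(C|A∩B)
= 5/13 * 1/10 * 1/16
= 1/26 * 1/16 = 1/416

1/416


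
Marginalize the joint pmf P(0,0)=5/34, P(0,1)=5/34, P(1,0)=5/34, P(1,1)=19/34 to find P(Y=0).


P(Y=0) = P(0,0)+P(1,0) = 5/34 + 5/34 = 10/34 = 5/17

5/17


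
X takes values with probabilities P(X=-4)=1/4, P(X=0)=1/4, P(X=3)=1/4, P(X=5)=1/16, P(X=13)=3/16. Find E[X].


E[X] = sum(x * P(x))
= -4*1/4 + 0*1/4 + 3*1/4 + 5*1/16 + 13*3/16
= 5/2

5/2


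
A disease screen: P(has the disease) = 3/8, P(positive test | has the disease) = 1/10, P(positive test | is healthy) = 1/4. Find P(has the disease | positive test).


P(A) = P(A|B)P(B) + P(A|B')P(B') = 1/10*3/8 + 1/4*5/8 = 31/160
P(B|A) = P(A|B)P(B)/P(A) = (3/80)/(31/160) = 6/31

6/31


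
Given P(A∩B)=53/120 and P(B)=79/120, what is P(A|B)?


P(A|B) = P(A∩B)/P(B) = (53/120)/(79/120) = 53/79

53/79


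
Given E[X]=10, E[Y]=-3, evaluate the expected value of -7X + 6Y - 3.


E[-7X + 6Y - 3] = -7*E[X] + 6*E[Y] - 3
= (-7)*(10) + (6)*(-3) + (-3)
= -70 - 18 - 3 = -91

-91


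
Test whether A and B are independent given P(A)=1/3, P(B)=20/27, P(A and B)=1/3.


P(A)*P(B) = 1/3*20/27 = 20/81
P(A∩B) = 1/3 != 20/81, so not independent

No, A and B are not independent


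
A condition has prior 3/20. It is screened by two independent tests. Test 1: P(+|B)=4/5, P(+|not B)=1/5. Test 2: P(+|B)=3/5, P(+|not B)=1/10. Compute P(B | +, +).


After test 1: P(+) = 4/5*3/20 + 1/5*17/20 = 29/100
P(B|+) = (3/25)/(29/100) = 12/29
After test 2 (use post1 as new prior): P(+) = 3/5*12/29 + 1/10*17/29 = 89/290
P(B|+,+) = (36/145)/(89/290) = 72/89

72/89


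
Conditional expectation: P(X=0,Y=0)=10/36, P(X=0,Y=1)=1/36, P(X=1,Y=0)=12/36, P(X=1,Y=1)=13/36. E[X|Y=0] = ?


P(Y=0) = 22/36
E[X|Y=0] = (0*10 + 1*12)/22 = 12/22 = 6/11

6/11


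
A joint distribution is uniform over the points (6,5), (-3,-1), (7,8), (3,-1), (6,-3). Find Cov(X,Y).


E[X]=19/5, E[Y]=8/5, E[XY]=68/5
Cov(X,Y) = E[XY] - E[X]E[Y] = 68/5 - 19/5*8/5 = 188/25

188/25


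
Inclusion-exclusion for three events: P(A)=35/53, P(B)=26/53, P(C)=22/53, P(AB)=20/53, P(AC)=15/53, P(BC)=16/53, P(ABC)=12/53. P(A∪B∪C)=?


P(A∪B∪C) = P(A)+P(B)+P(C) - P(AB)-P(AC)-P(BC) + P(ABC)
= 35/53+26/53+22/53 - 20/53-15/53-16/53 + 12/53
= 44/53

44/53


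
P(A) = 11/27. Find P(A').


P(A') = 1 - P(A) = 1 - 11/27 = 16/27

16/27


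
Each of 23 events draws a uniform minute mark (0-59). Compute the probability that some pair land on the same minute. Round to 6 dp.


P(all different) = prod((60-i)/60 for i=0..22) = 0.007655
P(at least one match) = 1 - 0.007655 = 0.992345

0.992345


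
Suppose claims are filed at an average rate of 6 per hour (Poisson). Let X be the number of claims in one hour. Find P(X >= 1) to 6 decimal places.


P(X>=1) = 1 - P(X<=0) = 1 - (e^(-6)*6^0/0!)
≈ 1 - 0.0024787522 = 0.9975212478
≈ 0.997521

0.997521


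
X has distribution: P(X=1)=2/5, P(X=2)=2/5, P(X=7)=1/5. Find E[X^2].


E[X^2] = sum(g(x)*P(x))
= 1*2/5 + 4*2/5 + 49*1/5
= 59/5

59/5


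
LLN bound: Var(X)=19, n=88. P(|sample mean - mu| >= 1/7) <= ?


Var(Xbar) = Var(X)/n = 19/88
Chebyshev: P(|Xbar-mu| >= 1/7) <= Var(Xbar)/(1/7)^2 = (19/88)/(1/49) = 931/88
Bound exceeds 1, so trivial bound: 1

1


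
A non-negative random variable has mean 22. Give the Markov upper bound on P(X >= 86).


Markov: P(X >= a) <= E[X]/a
P(X >= 86) <= 22/86 = 11/43

11/43


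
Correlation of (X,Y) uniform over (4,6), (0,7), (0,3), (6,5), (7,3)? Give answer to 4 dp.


Cov(X,Y) = -1.3200, Var(X) = 8.6400, Var(Y) = 2.5600
rho = Cov/(sqrt(VarX)*sqrt(VarY)) = -0.2807

-0.2807


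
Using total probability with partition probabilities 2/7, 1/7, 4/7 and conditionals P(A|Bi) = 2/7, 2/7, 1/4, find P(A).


P(A) = P(A|B1)P(B1) + P(A|B2)P(B2) + P(A|B3)P(B3)
= 2/7*2/7 + 2/7*1/7 + 1/4*4/7
= 4/49 + 2/49 + 1/7 = 13/49

13/49


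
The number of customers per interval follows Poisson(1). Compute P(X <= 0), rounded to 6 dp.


P(X<=0) = e^(-1)*1^0/0!
≈ 0.3678794412
≈ 0.367879

0.367879


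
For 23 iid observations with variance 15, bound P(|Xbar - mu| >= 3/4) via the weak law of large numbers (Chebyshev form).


Var(Xbar) = Var(X)/n = 15/23
Chebyshev: P(|Xbar-mu| >= 3/4) <= Var(Xbar)/(3/4)^2 = (15/23)/(9/16) = 80/69
Bound exceeds 1, so trivial bound: 1

1


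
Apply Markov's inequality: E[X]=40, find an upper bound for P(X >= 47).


Markov: P(X >= a) <= E[X]/a
P(X >= 47) <= 40/47

40/47


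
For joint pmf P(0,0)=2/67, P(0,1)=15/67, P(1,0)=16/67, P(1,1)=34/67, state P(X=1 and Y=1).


Read from table: P(X=1, Y=1) = 34/67

34/67


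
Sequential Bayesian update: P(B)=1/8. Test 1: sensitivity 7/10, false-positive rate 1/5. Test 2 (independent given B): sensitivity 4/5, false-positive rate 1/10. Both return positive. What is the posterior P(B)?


After test 1: P(+) = 7/10*1/8 + 1/5*7/8 = 21/80
P(B|+) = (7/80)/(21/80) = 1/3
After test 2 (use post1 as new prior): P(+) = 4/5*1/3 + 1/10*2/3 = 1/3
P(B|+,+) = (4/15)/(1/3) = 4/5

4/5


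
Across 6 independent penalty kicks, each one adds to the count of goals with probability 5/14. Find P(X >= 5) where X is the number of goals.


P(X>=5) = P(X=5) + P(X=6)
= 84375/3764768 + 15625/7529536
= 184375/7529536

184375/7529536


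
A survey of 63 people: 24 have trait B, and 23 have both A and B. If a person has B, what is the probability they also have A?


P(A|B) = P(A∩B)/P(B) = (23/63)/(24/63) = 23/24

23/24


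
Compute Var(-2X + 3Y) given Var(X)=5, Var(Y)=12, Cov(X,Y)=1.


Var(-2X + 3Y) = (-2)^2*Var(X) + 3^2*Var(Y) + 2*(-2)*3*Cov(X,Y)
= 4*5 + 9*12 - 12*1
= 20 + 108 - 12 = 116

116


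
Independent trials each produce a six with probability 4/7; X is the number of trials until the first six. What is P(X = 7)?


P(X=7) = (1-p)^6 * p = (3/7)^6 * 4/7
= 729/117649 * 4/7 = 2916/823543

2916/823543


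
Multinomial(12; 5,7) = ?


12! = 479001600
Denominator: 5!=120 * 7!=5040
Coefficient = 479001600 / 604800 = 792

792


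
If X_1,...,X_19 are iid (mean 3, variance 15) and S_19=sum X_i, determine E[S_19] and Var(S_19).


E[S_n] = n*mu = 19*3 = 57
Var(S_n) = n*sigma^2 = 19*15 = 285

E[S_19]=57, Var(S_19)=285


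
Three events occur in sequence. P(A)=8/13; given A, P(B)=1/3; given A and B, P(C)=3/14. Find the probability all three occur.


P(A∩B∩C) = P(A) * P(B|A) * P(C|A∩B)
= 8/13 * 1/3 * 3/14
= 8/39 * 3/14 = 4/91

4/91


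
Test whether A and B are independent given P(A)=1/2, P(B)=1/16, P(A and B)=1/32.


P(A)*P(B) = 1/2*1/16 = 1/32
P(A∩B) = 1/32, which equals P(A)P(B), so independent

Yes, A and B are independent


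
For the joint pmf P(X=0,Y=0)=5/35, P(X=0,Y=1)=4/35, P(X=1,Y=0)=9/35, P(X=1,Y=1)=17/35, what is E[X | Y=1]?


P(Y=1) = 21/35
E[X|Y=1] = (0*4 + 1*17)/21 = 17/21

17/21


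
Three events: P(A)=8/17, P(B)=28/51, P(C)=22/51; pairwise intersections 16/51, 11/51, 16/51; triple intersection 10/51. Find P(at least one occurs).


P(A∪B∪C) = P(A)+P(B)+P(C) - P(AB)-P(AC)-P(BC) + P(ABC)
= 8/17+28/51+22/51 - 16/51-11/51-16/51 + 10/51
= 41/51

41/51


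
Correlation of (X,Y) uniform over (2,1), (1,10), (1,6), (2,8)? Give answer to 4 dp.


Cov(X,Y) = -0.8750, Var(X) = 0.2500, Var(Y) = 11.1875
rho = Cov/(sqrt(VarX)*sqrt(VarY)) = -0.5232

-0.5232


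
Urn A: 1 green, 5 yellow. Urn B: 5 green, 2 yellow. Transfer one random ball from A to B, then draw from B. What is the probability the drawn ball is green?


P(transfer green) = 1/6; P(transfer yellow) = 5/6
If green transferred: Urn II has 6 green of 8, so P(green|green moved) = 3/4
If yellow transferred: Urn II has 5 green of 8, so P(green|yellow moved) = 5/8
By total probability: P(green) = 1/6*3/4 + 5/6*5/8 = 31/48

31/48


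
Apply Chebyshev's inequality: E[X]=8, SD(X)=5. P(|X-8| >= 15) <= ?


k = 15/5 = 3
Chebyshev: P(|X-mu| >= k*sigma) <= 1/k^2 = 1/3^2 = 1/9

1/9


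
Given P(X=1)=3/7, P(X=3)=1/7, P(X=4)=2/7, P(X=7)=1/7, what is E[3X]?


E[3X] = sum(g(x)*P(x))
= 3*3/7 + 9*1/7 + 12*2/7 + 21*1/7
= 9

9


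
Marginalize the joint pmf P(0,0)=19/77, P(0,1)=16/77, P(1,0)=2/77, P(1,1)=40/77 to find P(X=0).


P(X=0) = P(0,0)+P(0,1) = 19/77 + 16/77 = 35/77 = 5/11

5/11


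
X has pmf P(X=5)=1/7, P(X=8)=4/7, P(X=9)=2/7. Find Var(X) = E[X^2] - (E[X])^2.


E[X] = 55/7, E[X^2] = 443/7
Var(X) = E[X^2] - (E[X])^2 = 443/7 - (55/7)^2 = 76/49

76/49


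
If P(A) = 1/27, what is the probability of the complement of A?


P(A') = 1 - P(A) = 1 - 1/27 = 26/27

26/27


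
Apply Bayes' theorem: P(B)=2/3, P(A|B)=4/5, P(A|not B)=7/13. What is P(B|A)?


P(A) = P(A|B)P(B) + P(A|B')P(B') = 4/5*2/3 + 7/13*1/3 = 139/195
P(B|A) = P(A|B)P(B)/P(A) = (8/15)/(139/195) = 104/139

104/139


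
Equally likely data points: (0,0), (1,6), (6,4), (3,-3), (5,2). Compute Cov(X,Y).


E[X]=3, E[Y]=9/5, E[XY]=31/5
Cov(X,Y) = E[XY] - E[X]E[Y] = 31/5 - 3*9/5 = 4/5

4/5


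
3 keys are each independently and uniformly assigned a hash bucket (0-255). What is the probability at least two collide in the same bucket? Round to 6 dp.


P(all different) = prod((256-i)/256 for i=0..2) = 0.988312
P(at least one match) = 1 - 0.988312 = 0.011688

0.011688


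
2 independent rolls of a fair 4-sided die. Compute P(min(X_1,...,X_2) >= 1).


P(min >= 1) = P(all X_i >= 1) = (P(X_1 >= 1))^2
= (4/4)^2 = 1^2 = 1

1


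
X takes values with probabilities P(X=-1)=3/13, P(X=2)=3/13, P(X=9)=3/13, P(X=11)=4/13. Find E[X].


E[X] = sum(x * P(x))
= -1*3/13 + 2*3/13 + 9*3/13 + 11*4/13
= 74/13

74/13


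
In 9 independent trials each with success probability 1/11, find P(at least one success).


P(at least one) = 1 - P(none)
P(none) = (1 - 1/11)^9 = (10/11)^9 = 1000000000/2357947691
P(at least one) = 1 - 1000000000/2357947691 = 1357947691/2357947691

1357947691/2357947691


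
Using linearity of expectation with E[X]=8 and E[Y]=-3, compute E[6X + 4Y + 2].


E[6X + 4Y + 2] = 6*E[X] + 4*E[Y] + 2
= (6)*(8) + (4)*(-3) + (2)
= 48 - 12 + 2 = 38

38


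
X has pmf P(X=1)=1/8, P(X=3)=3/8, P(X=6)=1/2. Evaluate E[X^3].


E[X^3] = sum(x^3 * P(x))
= 1*1/8 + 27*3/8 + 216*1/2
= 473/4

473/4


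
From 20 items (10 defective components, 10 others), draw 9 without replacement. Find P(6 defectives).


P(X=6) = C(10,6)*C(10,3) / C(20,9)
= 210*120 / 167960
= 25200/167960 = 630/4199

630/4199


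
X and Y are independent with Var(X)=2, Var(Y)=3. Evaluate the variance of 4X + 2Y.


Independence => Cov(X,Y)=0
Var(4X + 2Y) = 4^2*Var(X) + 2^2*Var(Y)
= 16*2 + 4*3 = 44

44


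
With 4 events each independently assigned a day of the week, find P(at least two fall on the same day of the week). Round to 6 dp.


P(all different) = prod((7-i)/7 for i=0..3) = 0.349854
P(at least one match) = 1 - 0.349854 = 0.650146

0.650146


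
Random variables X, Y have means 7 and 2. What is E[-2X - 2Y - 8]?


E[-2X - 2Y - 8] = -2*E[X] - 2*E[Y] - 8
= (-2)*(7) + (-2)*(2) + (-8)
= -14 - 4 - 8 = -26

-26


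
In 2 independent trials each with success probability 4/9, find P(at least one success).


P(at least one) = 1 - P(none)
P(none) = (1 - 4/9)^2 = (5/9)^2 = 25/81
P(at least one) = 1 - 25/81 = 56/81

56/81


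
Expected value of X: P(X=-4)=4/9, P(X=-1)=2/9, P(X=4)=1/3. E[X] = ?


E[X] = sum(x * P(x))
= -4*4/9 - 1*2/9 + 4*1/3
= -2/3

-2/3


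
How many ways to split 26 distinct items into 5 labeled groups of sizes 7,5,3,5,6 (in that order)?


26! = 403291461126605635584000000
Denominator: 7!=5040 * 5!=120 * 3!=6 * 5!=120 * 6!=720
Coefficient = 403291461126605635584000000 / 313528320000 = 1286299946131200

1286299946131200


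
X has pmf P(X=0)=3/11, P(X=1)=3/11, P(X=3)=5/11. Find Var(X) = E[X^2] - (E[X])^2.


E[X] = 18/11, E[X^2] = 48/11
Var(X) = E[X^2] - (E[X])^2 = 48/11 - (18/11)^2 = 204/121

204/121


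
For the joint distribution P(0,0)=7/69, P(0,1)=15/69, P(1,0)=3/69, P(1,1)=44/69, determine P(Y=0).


P(Y=0) = P(0,0)+P(1,0) = 7/69 + 3/69 = 10/69

10/69


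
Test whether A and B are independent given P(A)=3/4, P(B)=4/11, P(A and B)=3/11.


P(A)*P(B) = 3/4*4/11 = 3/11
P(A∩B) = 3/11, which equals P(A)P(B), so independent

Yes, A and B are independent


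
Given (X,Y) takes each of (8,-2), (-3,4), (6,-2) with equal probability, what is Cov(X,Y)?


E[X]=11/3, E[Y]=0, E[XY]=-40/3
Cov(X,Y) = E[XY] - E[X]E[Y] = -40/3 - 11/3*0 = -40/3

-40/3


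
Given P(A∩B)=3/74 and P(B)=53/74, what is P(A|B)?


P(A|B) = P(A∩B)/P(B) = (6/148)/(106/148) = 6/106 = 3/53

3/53


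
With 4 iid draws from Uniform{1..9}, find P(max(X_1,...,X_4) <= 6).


P(max <= 6) = P(all X_i <= 6) = (P(X_1 <= 6))^4
= (6/9)^4 = (2/3)^4 = 16/81

16/81


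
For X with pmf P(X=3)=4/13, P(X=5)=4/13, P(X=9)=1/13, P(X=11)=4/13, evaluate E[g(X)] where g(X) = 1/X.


E[1/X] = sum(g(x)*P(x))
= 1/3*4/13 + 1/5*4/13 + 1/9*1/13 + 1/11*4/13
= 1291/6435

1291/6435


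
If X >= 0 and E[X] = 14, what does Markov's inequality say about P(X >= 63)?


Markov: P(X >= a) <= E[X]/a
P(X >= 63) <= 14/63 = 2/9

2/9


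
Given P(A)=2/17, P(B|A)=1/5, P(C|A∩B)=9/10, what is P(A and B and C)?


P(A∩B∩C) = P(A) * P(B|A) * P(C|A∩B)
= 2/17 * 1/5 * 9/10
= 2/85 * 9/10 = 9/425

9/425


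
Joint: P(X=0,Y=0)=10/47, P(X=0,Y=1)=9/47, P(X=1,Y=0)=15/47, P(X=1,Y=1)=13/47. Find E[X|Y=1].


P(Y=1) = 22/47
E[X|Y=1] = (0*9 + 1*13)/22 = 13/22

13/22


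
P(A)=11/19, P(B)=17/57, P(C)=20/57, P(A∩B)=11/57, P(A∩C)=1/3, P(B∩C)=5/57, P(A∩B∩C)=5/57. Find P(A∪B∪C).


P(A∪B∪C) = P(A)+P(B)+P(C) - P(AB)-P(AC)-P(BC) + P(ABC)
= 11/19+17/57+20/57 - 11/57-1/3-5/57 + 5/57
= 40/57

40/57


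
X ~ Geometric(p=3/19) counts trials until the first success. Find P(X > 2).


P(X > 2) = P(first 2 trials all fail) = (1-p)^2 = (16/19)^2 = 256/361

256/361


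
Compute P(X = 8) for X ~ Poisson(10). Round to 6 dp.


P(X=8) = e^(-10) * 10^8 / 8!
≈ 0.00004539992976 * 100000000 / 40320
≈ 0.112599

0.112599


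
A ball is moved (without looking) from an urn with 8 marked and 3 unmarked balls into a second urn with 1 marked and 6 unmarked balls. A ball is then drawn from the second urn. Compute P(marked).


P(transfer marked) = 8/11; P(transfer unmarked) = 3/11
If marked transferred: Urn II has 2 marked of 8, so P(marked|marked moved) = 1/4
If unmarked transferred: Urn II has 1 marked of 8, so P(marked|unmarked moved) = 1/8
By total probability: P(marked) = 8/11*1/4 + 3/11*1/8 = 19/88

19/88


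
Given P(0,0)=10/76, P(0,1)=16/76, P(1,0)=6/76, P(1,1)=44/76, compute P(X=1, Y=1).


Read from table: P(X=1, Y=1) = 44/76 = 11/19

11/19


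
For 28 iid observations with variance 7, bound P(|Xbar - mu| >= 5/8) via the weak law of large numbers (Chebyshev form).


Var(Xbar) = Var(X)/n = 7/28
Chebyshev: P(|Xbar-mu| >= 5/8) <= Var(Xbar)/(5/8)^2 = (1/4)/(25/64) = 16/25

16/25


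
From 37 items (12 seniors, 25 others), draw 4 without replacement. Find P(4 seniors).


P(X=4) = C(12,4)*C(25,0) / C(37,4)
= 495*1 / 66045
= 495/66045 = 33/4403

33/4403


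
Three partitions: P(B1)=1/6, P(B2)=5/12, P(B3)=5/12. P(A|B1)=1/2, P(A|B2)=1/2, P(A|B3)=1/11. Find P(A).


P(A) = P(A|B1)P(B1) + P(A|B2)P(B2) + P(A|B3)P(B3)
= 1/2*1/6 + 1/2*5/12 + 1/11*5/12
= 1/12 + 5/24 + 5/132 = 29/88

29/88


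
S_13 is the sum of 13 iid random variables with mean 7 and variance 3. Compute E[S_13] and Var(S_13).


E[S_n] = n*mu = 13*7 = 91
Var(S_n) = n*sigma^2 = 13*3 = 39

E[S_13]=91, Var(S_13)=39


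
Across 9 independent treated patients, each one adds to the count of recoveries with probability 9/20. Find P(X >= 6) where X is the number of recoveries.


P(X>=6) = P(X=6) + P(X=7) + P(X=8) + P(X=9)
= 14854307391/128000000000 + 5208653241/128000000000 + 4261625379/512000000000 + 387420489/512000000000
= 21225222099/128000000000

21225222099/128000000000


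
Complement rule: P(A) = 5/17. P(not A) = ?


P(A') = 1 - P(A) = 1 - 5/17 = 12/17

12/17


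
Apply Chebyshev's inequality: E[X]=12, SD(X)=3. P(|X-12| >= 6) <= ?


k = 6/3 = 2
Chebyshev: P(|X-mu| >= k*sigma) <= 1/k^2 = 1/2^2 = 1/4

1/4


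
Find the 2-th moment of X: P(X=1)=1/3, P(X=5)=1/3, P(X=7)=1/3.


E[X^2] = sum(x^2 * P(x))
= 1*1/3 + 25*1/3 + 49*1/3
= 25

25


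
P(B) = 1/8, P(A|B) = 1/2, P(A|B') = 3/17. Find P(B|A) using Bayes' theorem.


P(A) = P(A|B)P(B) + P(A|B')P(B') = 1/2*1/8 + 3/17*7/8 = 59/272
P(B|A) = P(A|B)P(B)/P(A) = (1/16)/(59/272) = 17/59

17/59


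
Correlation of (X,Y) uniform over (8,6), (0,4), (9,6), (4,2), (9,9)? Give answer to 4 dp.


Cov(X,Y) = 5.8000, Var(X) = 12.4000, Var(Y) = 5.4400
rho = Cov/(sqrt(VarX)*sqrt(VarY)) = 0.7062

0.7062


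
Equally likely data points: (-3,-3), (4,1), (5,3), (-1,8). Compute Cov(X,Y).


E[X]=5/4, E[Y]=9/4, E[XY]=5
Cov(X,Y) = E[XY] - E[X]E[Y] = 5 - 5/4*9/4 = 35/16

35/16


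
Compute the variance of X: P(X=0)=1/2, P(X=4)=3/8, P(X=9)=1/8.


E[X] = 21/8, E[X^2] = 129/8
Var(X) = E[X^2] - (E[X])^2 = 129/8 - (21/8)^2 = 591/64

591/64


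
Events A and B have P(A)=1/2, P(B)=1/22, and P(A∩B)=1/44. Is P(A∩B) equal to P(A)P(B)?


P(A)*P(B) = 1/2*1/22 = 1/44
P(A∩B) = 1/44, which equals P(A)P(B), so independent

Yes, A and B are independent


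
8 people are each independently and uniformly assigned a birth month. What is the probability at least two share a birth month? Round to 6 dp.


P(all different) = prod((12-i)/12 for i=0..7) = 0.046417
P(at least one match) = 1 - 0.046417 = 0.953583

0.953583


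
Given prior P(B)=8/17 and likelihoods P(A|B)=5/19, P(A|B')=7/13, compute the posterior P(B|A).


P(A) = P(A|B)P(B) + P(A|B')P(B') = 5/19*8/17 + 7/13*9/17 = 101/247
P(B|A) = P(A|B)P(B)/P(A) = (40/323)/(101/247) = 520/1717

520/1717


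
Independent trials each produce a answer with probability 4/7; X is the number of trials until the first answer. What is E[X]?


For geometric (trials until first success), E[X] = 1/p = 1/(4/7) = 7/4

7/4


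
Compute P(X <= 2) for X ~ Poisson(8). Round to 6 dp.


P(X<=2) = e^(-8)*8^0/0! + e^(-8)*8^1/1! + e^(-8)*8^2/2!
≈ 0.0003354626 + 0.0026837010 + 0.0107348041
= 0.0137539677
≈ 0.013754

0.013754


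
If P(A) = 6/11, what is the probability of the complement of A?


P(A') = 1 - P(A) = 1 - 6/11 = 5/11

5/11


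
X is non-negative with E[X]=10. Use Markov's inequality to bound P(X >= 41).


Markov: P(X >= a) <= E[X]/a
P(X >= 41) <= 10/41

10/41


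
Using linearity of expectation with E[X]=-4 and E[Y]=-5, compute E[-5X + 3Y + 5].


E[-5X + 3Y + 5] = -5*E[X] + 3*E[Y] + 5
= (-5)*(-4) + (3)*(-5) + (5)
= 20 - 15 + 5 = 10

10


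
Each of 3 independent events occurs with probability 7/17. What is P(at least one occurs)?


P(at least one) = 1 - P(none)
P(none) = (1 - 7/17)^3 = (10/17)^3 = 1000/4913
P(at least one) = 1 - 1000/4913 = 3913/4913

3913/4913


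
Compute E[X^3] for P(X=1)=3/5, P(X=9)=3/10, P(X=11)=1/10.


E[X^3] = sum(g(x)*P(x))
= 1*3/5 + 729*3/10 + 1331*1/10
= 1762/5

1762/5


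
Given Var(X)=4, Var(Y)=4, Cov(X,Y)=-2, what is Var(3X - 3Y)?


Var(3X - 3Y) = 3^2*Var(X) + (-3)^2*Var(Y) + 2*3*(-3)*Cov(X,Y)
= 9*4 + 9*4 - 18*(-2)
= 36 + 36 + 36 = 108

108


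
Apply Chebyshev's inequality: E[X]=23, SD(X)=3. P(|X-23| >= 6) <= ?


k = 6/3 = 2
Chebyshev: P(|X-mu| >= k*sigma) <= 1/k^2 = 1/2^2 = 1/4

1/4


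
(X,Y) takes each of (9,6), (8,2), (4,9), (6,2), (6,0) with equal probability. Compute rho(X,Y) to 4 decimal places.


Cov(X,Y) = -1.4800, Var(X) = 3.0400, Var(Y) = 10.5600
rho = Cov/(sqrt(VarX)*sqrt(VarY)) = -0.2612

-0.2612


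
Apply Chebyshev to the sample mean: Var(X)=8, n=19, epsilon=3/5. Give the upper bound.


Var(Xbar) = Var(X)/n = 8/19
Chebyshev: P(|Xbar-mu| >= 3/5) <= Var(Xbar)/(3/5)^2 = (8/19)/(9/25) = 200/171
Bound exceeds 1, so trivial bound: 1

1


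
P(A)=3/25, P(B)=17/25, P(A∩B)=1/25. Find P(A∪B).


P(A∪B) = P(A) + P(B) - P(A∩B)
= 3/25 + 17/25 - 1/25 = 19/25

19/25


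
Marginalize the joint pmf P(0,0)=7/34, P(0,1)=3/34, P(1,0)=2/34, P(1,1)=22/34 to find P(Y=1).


P(Y=1) = P(0,1)+P(1,1) = 3/34 + 22/34 = 25/34

25/34


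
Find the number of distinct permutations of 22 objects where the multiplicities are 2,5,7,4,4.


22! = 1124000727777607680000
Denominator: 2!=2 * 5!=120 * 7!=5040 * 4!=24 * 4!=24
Coefficient = 1124000727777607680000 / 696729600 = 1613252440800

1613252440800


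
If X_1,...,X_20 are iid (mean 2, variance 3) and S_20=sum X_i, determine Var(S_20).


By independence, Var(S_n) = n*Var(X_1) = 20*3 = 60

60


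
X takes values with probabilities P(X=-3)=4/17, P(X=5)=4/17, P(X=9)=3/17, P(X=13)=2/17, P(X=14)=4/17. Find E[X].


E[X] = sum(x * P(x))
= -3*4/17 + 5*4/17 + 9*3/17 + 13*2/17 + 14*4/17
= 117/17

117/17


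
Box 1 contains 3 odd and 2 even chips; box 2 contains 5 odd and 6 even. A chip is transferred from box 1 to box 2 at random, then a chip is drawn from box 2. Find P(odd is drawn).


P(transfer odd) = 3/5; P(transfer even) = 2/5
If odd transferred: Urn II has 6 odd of 12, so P(odd|odd moved) = 1/2
If even transferred: Urn II has 5 odd of 12, so P(odd|even moved) = 5/12
By total probability: P(odd) = 3/5*1/2 + 2/5*5/12 = 7/15

7/15


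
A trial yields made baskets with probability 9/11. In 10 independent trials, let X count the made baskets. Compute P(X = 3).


P(X=3) = C(10,3) * p^3 * (1-p)^7
= 120 * 729/1331 * 128/19487171
= 11197440/25937424601

11197440/25937424601


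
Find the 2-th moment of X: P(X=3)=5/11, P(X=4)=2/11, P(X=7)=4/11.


E[X^2] = sum(x^2 * P(x))
= 9*5/11 + 16*2/11 + 49*4/11
= 273/11

273/11


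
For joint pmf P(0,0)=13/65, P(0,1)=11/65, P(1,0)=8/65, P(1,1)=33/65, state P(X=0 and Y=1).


Read from table: P(X=0, Y=1) = 11/65

11/65


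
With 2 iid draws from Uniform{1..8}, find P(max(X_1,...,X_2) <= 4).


P(max <= 4) = P(all X_i <= 4) = (P(X_1 <= 4))^2
= (4/8)^2 = (1/2)^2 = 1/4

1/4


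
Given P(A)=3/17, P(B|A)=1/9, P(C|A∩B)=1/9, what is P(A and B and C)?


P(A∩B∩C) = P(A) * P(B|A) * P(C|A∩B)
= 3/17 * 1/9 * 1/9
= 1/51 * 1/9 = 1/459

1/459


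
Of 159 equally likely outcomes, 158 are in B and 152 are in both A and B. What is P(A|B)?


P(A|B) = P(A∩B)/P(B) = (152/159)/(158/159) = 152/158 = 76/79

76/79


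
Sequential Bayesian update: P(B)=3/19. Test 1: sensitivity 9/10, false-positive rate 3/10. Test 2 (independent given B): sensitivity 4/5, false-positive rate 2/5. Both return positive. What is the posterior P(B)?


After test 1: P(+) = 9/10*3/19 + 3/10*16/19 = 15/38
P(B|+) = (27/190)/(15/38) = 9/25
After test 2 (use post1 as new prior): P(+) = 4/5*9/25 + 2/5*16/25 = 68/125
P(B|+,+) = (36/125)/(68/125) = 9/17

9/17


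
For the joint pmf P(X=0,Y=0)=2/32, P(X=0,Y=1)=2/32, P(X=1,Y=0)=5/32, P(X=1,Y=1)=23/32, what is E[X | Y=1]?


P(Y=1) = 25/32
E[X|Y=1] = (0*2 + 1*23)/25 = 23/25

23/25


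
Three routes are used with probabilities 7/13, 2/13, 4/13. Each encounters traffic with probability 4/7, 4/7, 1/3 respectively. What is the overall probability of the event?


P(A) = P(A|B1)P(B1) + P(A|B2)P(B2) + P(A|B3)P(B3)
= 4/7*7/13 + 4/7*2/13 + 1/3*4/13
= 4/13 + 8/91 + 4/39 = 136/273

136/273


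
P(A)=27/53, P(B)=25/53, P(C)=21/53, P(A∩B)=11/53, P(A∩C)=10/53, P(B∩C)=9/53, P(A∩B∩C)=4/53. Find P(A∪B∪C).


P(A∪B∪C) = P(A)+P(B)+P(C) - P(AB)-P(AC)-P(BC) + P(ABC)
= 27/53+25/53+21/53 - 11/53-10/53-9/53 + 4/53
= 47/53

47/53


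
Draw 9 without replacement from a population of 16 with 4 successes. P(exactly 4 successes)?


P(X=4) = C(4,4)*C(12,5) / C(16,9)
= 1*792 / 11440
= 792/11440 = 9/130

9/130


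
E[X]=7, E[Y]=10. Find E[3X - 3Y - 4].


E[3X - 3Y - 4] = 3*E[X] - 3*E[Y] - 4
= (3)*(7) + (-3)*(10) + (-4)
= 21 - 30 - 4 = -13

-13


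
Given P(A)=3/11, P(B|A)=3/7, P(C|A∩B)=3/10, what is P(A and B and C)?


P(A∩B∩C) = P(A) * P(B|A) * P(C|A∩B)
= 3/11 * 3/7 * 3/10
= 9/77 * 3/10 = 27/770

27/770


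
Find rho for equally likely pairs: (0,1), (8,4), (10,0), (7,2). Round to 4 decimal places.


Cov(X,Y) = 0.5625, Var(X) = 14.1875, Var(Y) = 2.1875
rho = Cov/(sqrt(VarX)*sqrt(VarY)) = 0.1010

0.1010


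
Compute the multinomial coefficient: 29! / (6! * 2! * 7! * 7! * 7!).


29! = 8841761993739701954543616000000
Denominator: 6!=720 * 2!=2 * 7!=5040 * 7!=5040 * 7!=5040
Coefficient = 8841761993739701954543616000000 / 184354652160000 = 47960612277177600

47960612277177600


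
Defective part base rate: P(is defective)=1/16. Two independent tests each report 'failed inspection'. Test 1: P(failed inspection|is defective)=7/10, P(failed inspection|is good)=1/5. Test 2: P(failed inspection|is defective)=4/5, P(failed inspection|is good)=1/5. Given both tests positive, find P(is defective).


After test 1: P(+) = 7/10*1/16 + 1/5*15/16 = 37/160
P(B|+) = (7/160)/(37/160) = 7/37
After test 2 (use post1 as new prior): P(+) = 4/5*7/37 + 1/5*30/37 = 58/185
P(B|+,+) = (28/185)/(58/185) = 14/29

14/29


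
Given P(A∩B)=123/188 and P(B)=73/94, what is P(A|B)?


P(A|B) = P(A∩B)/P(B) = (123/188)/(146/188) = 123/146

123/146


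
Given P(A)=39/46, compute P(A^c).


P(A') = 1 - P(A) = 1 - 39/46 = 7/46

7/46


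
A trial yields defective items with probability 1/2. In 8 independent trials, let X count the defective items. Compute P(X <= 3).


P(X<=3) = P(X=0) + P(X=1) + P(X=2) + P(X=3)
= 1/256 + 1/32 + 7/64 + 7/32
= 93/256

93/256


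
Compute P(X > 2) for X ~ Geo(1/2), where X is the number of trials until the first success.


P(X > 2) = P(first 2 trials all fail) = (1-p)^2 = (1/2)^2 = 1/4

1/4


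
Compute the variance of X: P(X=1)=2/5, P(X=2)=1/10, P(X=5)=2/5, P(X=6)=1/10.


E[X] = 16/5, E[X^2] = 72/5
Var(X) = E[X^2] - (E[X])^2 = 72/5 - (16/5)^2 = 104/25

104/25


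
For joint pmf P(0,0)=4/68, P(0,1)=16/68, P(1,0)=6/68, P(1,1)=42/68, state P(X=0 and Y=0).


Read from table: P(X=0, Y=0) = 4/68 = 1/17

1/17


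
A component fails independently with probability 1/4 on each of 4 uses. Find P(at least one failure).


P(at least one) = 1 - P(none)
P(none) = (1 - 1/4)^4 = (3/4)^4 = 81/256
P(at least one) = 1 - 81/256 = 175/256

175/256


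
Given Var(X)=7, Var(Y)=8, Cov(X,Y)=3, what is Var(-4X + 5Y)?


Var(-4X + 5Y) = (-4)^2*Var(X) + 5^2*Var(Y) + 2*(-4)*5*Cov(X,Y)
= 16*7 + 25*8 - 40*3
= 112 + 200 - 120 = 192

192


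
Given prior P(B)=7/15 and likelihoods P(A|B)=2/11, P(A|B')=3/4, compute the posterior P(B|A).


P(A) = P(A|B)P(B) + P(A|B')P(B') = 2/11*7/15 + 3/4*8/15 = 16/33
P(B|A) = P(A|B)P(B)/P(A) = (14/165)/(16/33) = 7/40

7/40


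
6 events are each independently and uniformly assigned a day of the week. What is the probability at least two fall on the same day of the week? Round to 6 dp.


P(all different) = prod((7-i)/7 for i=0..5) = 0.042839
P(at least one match) = 1 - 0.042839 = 0.957161

0.957161


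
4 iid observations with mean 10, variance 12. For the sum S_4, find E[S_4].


E[S_n] = n*E[X_1] = 4*10 = 40

40


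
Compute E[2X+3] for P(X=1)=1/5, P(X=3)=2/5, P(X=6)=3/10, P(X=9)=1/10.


E[2X+3] = sum(g(x)*P(x))
= 5*1/5 + 9*2/5 + 15*3/10 + 21*1/10
= 56/5

56/5


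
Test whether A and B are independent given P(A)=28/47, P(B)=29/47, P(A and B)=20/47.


P(A)*P(B) = 28/47*29/47 = 812/2209
P(A∩B) = 20/47 != 812/2209, so not independent

No, A and B are not independent


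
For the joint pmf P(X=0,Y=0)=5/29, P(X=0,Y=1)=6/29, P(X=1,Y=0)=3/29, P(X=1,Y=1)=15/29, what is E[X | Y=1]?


P(Y=1) = 21/29
E[X|Y=1] = (0*6 + 1*15)/21 = 15/21 = 5/7

5/7


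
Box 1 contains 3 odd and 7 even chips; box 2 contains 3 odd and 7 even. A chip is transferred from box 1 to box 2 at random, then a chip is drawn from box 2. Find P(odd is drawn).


P(transfer odd) = 3/10; P(transfer even) = 7/10
If odd transferred: Urn II has 4 odd of 11, so P(odd|odd moved) = 4/11
If even transferred: Urn II has 3 odd of 11, so P(odd|even moved) = 3/11
By total probability: P(odd) = 3/10*4/11 + 7/10*3/11 = 3/10

3/10


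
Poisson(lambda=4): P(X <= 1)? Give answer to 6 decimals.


P(X<=1) = e^(-4)*4^0/0! + e^(-4)*4^1/1!
≈ 0.0183156389 + 0.0732625556
= 0.0915781945
≈ 0.091578

0.091578


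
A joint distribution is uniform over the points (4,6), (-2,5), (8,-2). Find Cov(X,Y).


E[X]=10/3, E[Y]=3, E[XY]=-2/3
Cov(X,Y) = E[XY] - E[X]E[Y] = -2/3 - 10/3*3 = -32/3

-32/3


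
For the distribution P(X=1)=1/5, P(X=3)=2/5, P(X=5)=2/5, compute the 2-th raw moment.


E[X^2] = sum(x^2 * P(x))
= 1*1/5 + 9*2/5 + 25*2/5
= 69/5

69/5


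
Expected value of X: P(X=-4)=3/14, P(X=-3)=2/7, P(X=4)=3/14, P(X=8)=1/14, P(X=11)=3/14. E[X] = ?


E[X] = sum(x * P(x))
= -4*3/14 - 3*2/7 + 4*3/14 + 8*1/14 + 11*3/14
= 29/14

29/14


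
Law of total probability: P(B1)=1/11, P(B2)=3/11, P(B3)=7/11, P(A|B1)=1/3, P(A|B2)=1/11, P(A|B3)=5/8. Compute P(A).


P(A) = P(A|B1)P(B1) + P(A|B2)P(B2) + P(A|B3)P(B3)
= 1/3*1/11 + 1/11*3/11 + 5/8*7/11
= 1/33 + 3/121 + 35/88 = 1315/2904

1315/2904


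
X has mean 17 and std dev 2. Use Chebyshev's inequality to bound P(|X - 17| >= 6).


k = 6/2 = 3
Chebyshev: P(|X-mu| >= k*sigma) <= 1/k^2 = 1/3^2 = 1/9

1/9


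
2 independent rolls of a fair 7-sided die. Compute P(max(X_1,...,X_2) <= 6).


P(max <= 6) = P(all X_i <= 6) = (P(X_1 <= 6))^2
= (6/7)^2 = 36/49

36/49


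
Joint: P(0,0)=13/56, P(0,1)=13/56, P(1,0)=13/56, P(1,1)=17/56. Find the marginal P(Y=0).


P(Y=0) = P(0,0)+P(1,0) = 13/56 + 13/56 = 26/56 = 13/28

13/28


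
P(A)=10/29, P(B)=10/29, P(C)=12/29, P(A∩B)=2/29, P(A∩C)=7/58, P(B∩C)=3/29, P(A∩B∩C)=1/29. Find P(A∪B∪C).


P(A∪B∪C) = P(A)+P(B)+P(C) - P(AB)-P(AC)-P(BC) + P(ABC)
= 10/29+10/29+12/29 - 2/29-7/58-3/29 + 1/29
= 49/58

49/58


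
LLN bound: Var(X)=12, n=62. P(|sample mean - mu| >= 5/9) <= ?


Var(Xbar) = Var(X)/n = 12/62
Chebyshev: P(|Xbar-mu| >= 5/9) <= Var(Xbar)/(5/9)^2 = (6/31)/(25/81) = 486/775

486/775


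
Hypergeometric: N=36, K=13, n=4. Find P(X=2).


P(X=2) = C(13,2)*C(23,2) / C(36,4)
= 78*253 / 58905
= 19734/58905 = 598/1785

598/1785


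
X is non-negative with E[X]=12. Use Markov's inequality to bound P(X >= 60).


Markov: P(X >= a) <= E[X]/a
P(X >= 60) <= 12/60 = 1/5

1/5


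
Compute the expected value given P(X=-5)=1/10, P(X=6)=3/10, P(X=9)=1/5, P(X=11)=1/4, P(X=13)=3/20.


E[X] = sum(x * P(x))
= -5*1/10 + 6*3/10 + 9*1/5 + 11*1/4 + 13*3/20
= 39/5

39/5


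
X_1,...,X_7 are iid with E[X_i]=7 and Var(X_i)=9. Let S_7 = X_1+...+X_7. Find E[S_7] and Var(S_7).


E[S_n] = n*mu = 7*7 = 49
Var(S_n) = n*sigma^2 = 7*9 = 63

E[S_7]=49, Var(S_7)=63


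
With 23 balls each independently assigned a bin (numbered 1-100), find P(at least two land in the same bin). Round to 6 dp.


P(all different) = prod((100-i)/100 for i=0..22) = 0.064282
P(at least one match) = 1 - 0.064282 = 0.935718

0.935718


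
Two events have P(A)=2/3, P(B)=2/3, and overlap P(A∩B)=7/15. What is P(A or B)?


P(A∪B) = P(A) + P(B) - P(A∩B)
= 2/3 + 2/3 - 7/15 = 13/15

13/15


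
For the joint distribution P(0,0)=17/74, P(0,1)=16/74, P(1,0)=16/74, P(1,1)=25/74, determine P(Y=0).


P(Y=0) = P(0,0)+P(1,0) = 17/74 + 16/74 = 33/74

33/74


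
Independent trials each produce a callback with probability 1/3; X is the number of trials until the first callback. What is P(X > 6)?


P(X > 6) = P(first 6 trials all fail) = (1-p)^6 = (2/3)^6 = 64/729

64/729


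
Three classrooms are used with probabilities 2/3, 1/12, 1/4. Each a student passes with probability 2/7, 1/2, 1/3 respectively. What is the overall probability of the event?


P(A) = P(A|B1)P(B1) + P(A|B2)P(B2) + P(A|B3)P(B3)
= 2/7*2/3 + 1/2*1/12 + 1/3*1/4
= 4/21 + 1/24 + 1/12 = 53/168

53/168


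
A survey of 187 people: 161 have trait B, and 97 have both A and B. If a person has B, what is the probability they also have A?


P(A|B) = P(A∩B)/P(B) = (97/187)/(161/187) = 97/161

97/161


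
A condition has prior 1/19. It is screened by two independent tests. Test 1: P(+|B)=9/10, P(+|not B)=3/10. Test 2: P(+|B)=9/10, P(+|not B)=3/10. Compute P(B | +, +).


After test 1: P(+) = 9/10*1/19 + 3/10*18/19 = 63/190
P(B|+) = (9/190)/(63/190) = 1/7
After test 2 (use post1 as new prior): P(+) = 9/10*1/7 + 3/10*6/7 = 27/70
P(B|+,+) = (9/70)/(27/70) = 1/3

1/3


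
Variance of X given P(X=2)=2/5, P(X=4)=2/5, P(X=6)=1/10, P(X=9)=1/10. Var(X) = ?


E[X] = 39/10, E[X^2] = 197/10
Var(X) = E[X^2] - (E[X])^2 = 197/10 - (39/10)^2 = 449/100

449/100


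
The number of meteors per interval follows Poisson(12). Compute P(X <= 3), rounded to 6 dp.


P(X<=3) = e^(-12)*12^0/0! + e^(-12)*12^1/1! + e^(-12)*12^2/2! + e^(-12)*12^3/3!
≈ 0.0000061442 + 0.0000737305 + 0.0004423833 + 0.0017695332
= 0.0022917912
≈ 0.002292

0.002292


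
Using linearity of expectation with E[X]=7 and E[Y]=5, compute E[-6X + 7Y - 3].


E[-6X + 7Y - 3] = -6*E[X] + 7*E[Y] - 3
= (-6)*(7) + (7)*(5) + (-3)
= -42 + 35 - 3 = -10

-10


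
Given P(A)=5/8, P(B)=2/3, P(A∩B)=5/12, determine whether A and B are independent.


P(A)*P(B) = 5/8*2/3 = 5/12
P(A∩B) = 5/12, which equals P(A)P(B), so independent

Yes, A and B are independent


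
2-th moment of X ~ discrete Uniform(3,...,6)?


E[X^2] = (1/4) * sum(x^2 for x=3..6)
= 86/4 = 43/2

43/2


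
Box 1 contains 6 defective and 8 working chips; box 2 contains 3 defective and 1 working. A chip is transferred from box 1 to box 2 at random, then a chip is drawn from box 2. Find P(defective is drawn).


P(transfer defective) = 6/14 = 3/7; P(transfer working) = 4/7
If defective transferred: Urn II has 4 defective of 5, so P(defective|defective moved) = 4/5
If working transferred: Urn II has 3 defective of 5, so P(defective|working moved) = 3/5
By total probability: P(defective) = 3/7*4/5 + 4/7*3/5 = 24/35

24/35


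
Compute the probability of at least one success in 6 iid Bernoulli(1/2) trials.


P(at least one) = 1 - P(none)
P(none) = (1 - 1/2)^6 = (1/2)^6 = 1/64
P(at least one) = 1 - 1/64 = 63/64

63/64


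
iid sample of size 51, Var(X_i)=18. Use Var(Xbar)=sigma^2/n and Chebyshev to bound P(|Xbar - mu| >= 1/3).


Var(Xbar) = Var(X)/n = 18/51
Chebyshev: P(|Xbar-mu| >= 1/3) <= Var(Xbar)/(1/3)^2 = (6/17)/(1/9) = 54/17
Bound exceeds 1, so trivial bound: 1

1


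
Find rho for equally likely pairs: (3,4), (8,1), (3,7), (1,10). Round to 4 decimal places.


Cov(X,Y) = -7.8750, Var(X) = 6.6875, Var(Y) = 11.2500
rho = Cov/(sqrt(VarX)*sqrt(VarY)) = -0.9079

-0.9079


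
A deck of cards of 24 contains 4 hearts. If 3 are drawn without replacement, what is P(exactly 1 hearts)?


P(X=1) = C(4,1)*C(20,2) / C(24,3)
= 4*190 / 2024
= 760/2024 = 95/253

95/253


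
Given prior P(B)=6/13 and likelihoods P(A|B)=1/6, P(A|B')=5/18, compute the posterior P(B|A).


P(A) = P(A|B)P(B) + P(A|B')P(B') = 1/6*6/13 + 5/18*7/13 = 53/234
P(B|A) = P(A|B)P(B)/P(A) = (1/13)/(53/234) = 18/53

18/53


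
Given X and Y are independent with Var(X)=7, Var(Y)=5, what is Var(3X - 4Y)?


Independence => Cov(X,Y)=0
Var(3X - 4Y) = 3^2*Var(X) + (-4)^2*Var(Y)
= 9*7 + 16*5 = 143

143


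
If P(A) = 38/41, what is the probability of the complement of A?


P(A') = 1 - P(A) = 1 - 38/41 = 3/41

3/41


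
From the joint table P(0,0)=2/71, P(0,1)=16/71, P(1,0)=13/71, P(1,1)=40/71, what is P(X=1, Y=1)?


Read from table: P(X=1, Y=1) = 40/71

40/71
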